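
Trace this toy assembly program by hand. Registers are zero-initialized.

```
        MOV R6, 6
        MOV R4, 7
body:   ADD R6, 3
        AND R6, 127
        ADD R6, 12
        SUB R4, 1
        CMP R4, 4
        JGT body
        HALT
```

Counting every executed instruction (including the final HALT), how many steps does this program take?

MOV R6, 6 → R6=6
MOV R4, 7 → R4=7
ADD R6, 3 → R6=6+3=9
AND R6, 127 → R6=9&127=9
ADD R6, 12 → R6=9+12=21
SUB R4, 1 → R4=7-1=6
CMP R4, 4  (cmp 6,4)
JGT body: taken
ADD R6, 3 → R6=21+3=24
AND R6, 127 → R6=24&127=24
ADD R6, 12 → R6=24+12=36
SUB R4, 1 → R4=6-1=5
CMP R4, 4  (cmp 5,4)
JGT body: taken
ADD R6, 3 → R6=36+3=39
AND R6, 127 → R6=39&127=39
ADD R6, 12 → R6=39+12=51
SUB R4, 1 → R4=5-1=4
CMP R4, 4  (cmp 4,4)
JGT body: not taken
halt.
Total executed instructions: 21.

21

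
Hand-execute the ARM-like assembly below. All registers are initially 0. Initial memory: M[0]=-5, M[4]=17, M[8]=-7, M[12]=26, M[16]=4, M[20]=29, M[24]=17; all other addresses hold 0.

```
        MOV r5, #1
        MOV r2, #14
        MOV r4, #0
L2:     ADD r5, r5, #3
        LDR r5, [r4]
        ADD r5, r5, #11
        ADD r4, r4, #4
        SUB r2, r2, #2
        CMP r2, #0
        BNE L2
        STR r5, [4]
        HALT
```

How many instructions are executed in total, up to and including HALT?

54

MOV r5, #1 → r5=1
MOV r2, #14 → r2=14
MOV r4, #0 → r4=0
ADD r5, r5, #3 → r5=1+3=4
LDR r5, [r4] → r5=M[0]=-5
ADD r5, r5, #11 → r5=(-5)+11=6
ADD r4, r4, #4 → r4=0+4=4
SUB r2, r2, #2 → r2=14-2=12
CMP r2, #0  (cmp 12,0)
BNE L2: taken
ADD r5, r5, #3 → r5=6+3=9
LDR r5, [r4] → r5=M[4]=17
ADD r5, r5, #11 → r5=17+11=28
ADD r4, r4, #4 → r4=4+4=8
SUB r2, r2, #2 → r2=12-2=10
CMP r2, #0  (cmp 10,0)
BNE L2: taken
ADD r5, r5, #3 → r5=28+3=31
LDR r5, [r4] → r5=M[8]=-7
ADD r5, r5, #11 → r5=(-7)+11=4
ADD r4, r4, #4 → r4=8+4=12
SUB r2, r2, #2 → r2=10-2=8
CMP r2, #0  (cmp 8,0)
BNE L2: taken
ADD r5, r5, #3 → r5=4+3=7
LDR r5, [r4] → r5=M[12]=26
ADD r5, r5, #11 → r5=26+11=37
ADD r4, r4, #4 → r4=12+4=16
SUB r2, r2, #2 → r2=8-2=6
CMP r2, #0  (cmp 6,0)
BNE L2: taken
ADD r5, r5, #3 → r5=37+3=40
LDR r5, [r4] → r5=M[16]=4
ADD r5, r5, #11 → r5=4+11=15
ADD r4, r4, #4 → r4=16+4=20
SUB r2, r2, #2 → r2=6-2=4
CMP r2, #0  (cmp 4,0)
BNE L2: taken
ADD r5, r5, #3 → r5=15+3=18
LDR r5, [r4] → r5=M[20]=29
ADD r5, r5, #11 → r5=29+11=40
ADD r4, r4, #4 → r4=20+4=24
SUB r2, r2, #2 → r2=4-2=2
CMP r2, #0  (cmp 2,0)
BNE L2: taken
ADD r5, r5, #3 → r5=40+3=43
LDR r5, [r4] → r5=M[24]=17
ADD r5, r5, #11 → r5=17+11=28
ADD r4, r4, #4 → r4=24+4=28
SUB r2, r2, #2 → r2=2-2=0
CMP r2, #0  (cmp 0,0)
BNE L2: not taken
STR r5, [4] → M[4]=28
halt.
Total executed instructions: 54.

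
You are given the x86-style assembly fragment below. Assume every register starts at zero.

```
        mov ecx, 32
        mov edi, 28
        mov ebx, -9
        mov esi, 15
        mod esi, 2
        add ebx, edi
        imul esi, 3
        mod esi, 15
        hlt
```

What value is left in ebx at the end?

19

after mov ecx, 32: ecx=32
after mov edi, 28: edi=28
after mov ebx, -9: ebx=-9
after mov esi, 15: esi=15
after mod esi, 2: esi=15%2=1
after add ebx, edi: ebx=(-9)+28=19
after imul esi, 3: esi=1*3=3
after mod esi, 15: esi=3%15=3
halt.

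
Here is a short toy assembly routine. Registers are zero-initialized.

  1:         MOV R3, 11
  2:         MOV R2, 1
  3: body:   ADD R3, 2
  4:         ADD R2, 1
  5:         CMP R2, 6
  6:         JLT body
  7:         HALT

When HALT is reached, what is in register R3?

after MOV R3, 11: R3=11
after MOV R2, 1: R2=1
after ADD R3, 2: R3=11+2=13
after ADD R2, 1: R2=1+1=2
CMP R2, 6  (cmp 2,6)
JLT body: taken
after ADD R3, 2: R3=13+2=15
after ADD R2, 1: R2=2+1=3
CMP R2, 6  (cmp 3,6)
JLT body: taken
after ADD R3, 2: R3=15+2=17
after ADD R2, 1: R2=3+1=4
CMP R2, 6  (cmp 4,6)
JLT body: taken
after ADD R3, 2: R3=17+2=19
after ADD R2, 1: R2=4+1=5
CMP R2, 6  (cmp 5,6)
JLT body: taken
after ADD R3, 2: R3=19+2=21
after ADD R2, 1: R2=5+1=6
CMP R2, 6  (cmp 6,6)
JLT body: not taken
halt.

21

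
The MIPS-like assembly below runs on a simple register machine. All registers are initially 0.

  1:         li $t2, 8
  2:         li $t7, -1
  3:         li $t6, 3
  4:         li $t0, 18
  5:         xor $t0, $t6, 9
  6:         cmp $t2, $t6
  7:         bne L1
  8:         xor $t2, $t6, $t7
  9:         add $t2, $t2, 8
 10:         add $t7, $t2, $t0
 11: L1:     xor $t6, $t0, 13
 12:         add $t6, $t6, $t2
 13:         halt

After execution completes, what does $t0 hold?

10

li $t2, 8 → $t2=8
li $t7, -1 → $t7=-1
li $t6, 3 → $t6=3
li $t0, 18 → $t0=18
xor $t0, $t6, 9 → $t0=3^9=10
cmp $t2, $t6  (cmp 8,3)
bne L1: taken
xor $t6, $t0, 13 → $t6=10^13=7
add $t6, $t6, $t2 → $t6=7+8=15
halt.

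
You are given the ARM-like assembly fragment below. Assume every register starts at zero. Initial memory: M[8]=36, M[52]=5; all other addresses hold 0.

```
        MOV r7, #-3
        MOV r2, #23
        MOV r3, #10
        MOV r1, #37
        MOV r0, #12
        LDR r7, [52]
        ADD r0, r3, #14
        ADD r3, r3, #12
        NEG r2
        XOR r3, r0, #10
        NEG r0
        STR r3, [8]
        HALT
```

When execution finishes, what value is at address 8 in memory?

18

r7=-3
r2=23
r3=10
r1=37
r0=12
r7=M[52]=5
r0=10+14=24
r3=10+12=22
r2=-(23)=-23
r3=24^10=18
r0=-(24)=-24
STR r3, [8] → M[8]=18
halt.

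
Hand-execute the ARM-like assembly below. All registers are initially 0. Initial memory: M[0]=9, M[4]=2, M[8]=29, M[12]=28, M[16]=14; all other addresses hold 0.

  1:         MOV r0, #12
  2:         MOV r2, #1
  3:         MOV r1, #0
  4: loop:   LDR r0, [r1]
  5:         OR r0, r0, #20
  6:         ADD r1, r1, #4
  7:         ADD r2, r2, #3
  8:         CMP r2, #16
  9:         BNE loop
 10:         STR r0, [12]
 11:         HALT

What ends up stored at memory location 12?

r0=12
r2=1
r1=0
r0=M[0]=9
r0=9|20=29
r1=0+4=4
r2=1+3=4
CMP r2, #16  (cmp 4,16)
BNE loop: taken
r0=M[4]=2
r0=2|20=22
r1=4+4=8
r2=4+3=7
CMP r2, #16  (cmp 7,16)
BNE loop: taken
r0=M[8]=29
r0=29|20=29
r1=8+4=12
r2=7+3=10
CMP r2, #16  (cmp 10,16)
BNE loop: taken
r0=M[12]=28
r0=28|20=28
r1=12+4=16
r2=10+3=13
CMP r2, #16  (cmp 13,16)
BNE loop: taken
r0=M[16]=14
r0=14|20=30
r1=16+4=20
r2=13+3=16
CMP r2, #16  (cmp 16,16)
BNE loop: not taken
STR r0, [12] → M[12]=30
halt.

30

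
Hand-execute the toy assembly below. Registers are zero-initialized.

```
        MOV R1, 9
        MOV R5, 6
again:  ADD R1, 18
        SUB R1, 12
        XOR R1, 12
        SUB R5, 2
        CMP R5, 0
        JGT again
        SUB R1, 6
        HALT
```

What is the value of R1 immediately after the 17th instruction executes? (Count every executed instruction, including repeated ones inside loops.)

7

MOV R1, 9 → R1=9
MOV R5, 6 → R5=6
ADD R1, 18 → R1=9+18=27
SUB R1, 12 → R1=27-12=15
XOR R1, 12 → R1=15^12=3
SUB R5, 2 → R5=6-2=4
CMP R5, 0  (cmp 4,0)
JGT again: taken
ADD R1, 18 → R1=3+18=21
SUB R1, 12 → R1=21-12=9
XOR R1, 12 → R1=9^12=5
SUB R5, 2 → R5=4-2=2
CMP R5, 0  (cmp 2,0)
JGT again: taken
ADD R1, 18 → R1=5+18=23
SUB R1, 12 → R1=23-12=11
XOR R1, 12 → R1=11^12=7
After step 17: R1 = 7.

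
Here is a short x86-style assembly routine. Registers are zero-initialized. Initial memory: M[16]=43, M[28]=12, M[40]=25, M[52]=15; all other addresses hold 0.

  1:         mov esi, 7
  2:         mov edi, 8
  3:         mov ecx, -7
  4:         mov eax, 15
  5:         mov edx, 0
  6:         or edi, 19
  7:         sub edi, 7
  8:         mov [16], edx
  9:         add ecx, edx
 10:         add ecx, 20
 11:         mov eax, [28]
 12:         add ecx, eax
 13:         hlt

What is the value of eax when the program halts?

12

esi=7
edi=8
ecx=-7
eax=15
edx=0
edi=8|19=27
edi=27-7=20
mov [16], edx → M[16]=0
ecx=(-7)+0=-7
ecx=(-7)+20=13
eax=M[28]=12
ecx=13+12=25
halt.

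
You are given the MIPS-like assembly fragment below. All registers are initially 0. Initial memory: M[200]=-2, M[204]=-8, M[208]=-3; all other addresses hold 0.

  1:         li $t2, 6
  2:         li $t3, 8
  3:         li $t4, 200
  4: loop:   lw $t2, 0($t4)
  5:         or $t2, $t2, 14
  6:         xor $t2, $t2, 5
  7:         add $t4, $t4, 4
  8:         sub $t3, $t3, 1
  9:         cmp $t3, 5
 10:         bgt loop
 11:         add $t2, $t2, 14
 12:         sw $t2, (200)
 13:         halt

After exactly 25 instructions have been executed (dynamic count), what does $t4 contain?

$t2=6
$t3=8
$t4=200
$t2=M[200]=-2
$t2=(-2)|14=-2
$t2=(-2)^5=-5
$t4=200+4=204
$t3=8-1=7
cmp $t3, 5  (cmp 7,5)
bgt loop: taken
$t2=M[204]=-8
$t2=(-8)|14=-2
$t2=(-2)^5=-5
$t4=204+4=208
$t3=7-1=6
cmp $t3, 5  (cmp 6,5)
bgt loop: taken
$t2=M[208]=-3
$t2=(-3)|14=-1
$t2=(-1)^5=-6
$t4=208+4=212
$t3=6-1=5
cmp $t3, 5  (cmp 5,5)
bgt loop: not taken
$t2=(-6)+14=8
After step 25: $t4 = 212.

212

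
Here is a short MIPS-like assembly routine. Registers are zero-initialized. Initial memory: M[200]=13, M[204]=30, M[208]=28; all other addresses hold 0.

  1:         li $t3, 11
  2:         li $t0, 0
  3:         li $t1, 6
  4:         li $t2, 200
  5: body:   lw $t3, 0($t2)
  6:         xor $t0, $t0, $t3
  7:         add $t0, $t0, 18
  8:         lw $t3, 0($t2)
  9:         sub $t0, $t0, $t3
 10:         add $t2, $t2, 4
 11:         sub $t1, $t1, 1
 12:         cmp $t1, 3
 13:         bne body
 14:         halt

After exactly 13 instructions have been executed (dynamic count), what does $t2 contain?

204

after li $t3, 11: $t3=11
after li $t0, 0: $t0=0
after li $t1, 6: $t1=6
after li $t2, 200: $t2=200
after lw $t3, 0($t2): $t3=M[200]=13
after xor $t0, $t0, $t3: $t0=0^13=13
after add $t0, $t0, 18: $t0=13+18=31
after lw $t3, 0($t2): $t3=M[200]=13
after sub $t0, $t0, $t3: $t0=31-13=18
after add $t2, $t2, 4: $t2=200+4=204
after sub $t1, $t1, 1: $t1=6-1=5
cmp $t1, 3  (cmp 5,3)
bne body: taken
After step 13: $t2 = 204.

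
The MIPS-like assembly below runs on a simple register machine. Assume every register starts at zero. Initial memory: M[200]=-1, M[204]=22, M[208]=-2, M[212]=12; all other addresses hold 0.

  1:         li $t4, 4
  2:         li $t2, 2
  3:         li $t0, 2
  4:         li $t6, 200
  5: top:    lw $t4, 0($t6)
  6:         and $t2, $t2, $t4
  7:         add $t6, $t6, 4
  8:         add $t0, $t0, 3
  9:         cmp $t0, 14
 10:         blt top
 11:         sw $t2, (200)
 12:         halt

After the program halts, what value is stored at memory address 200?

$t4=4
$t2=2
$t0=2
$t6=200
$t4=M[200]=-1
$t2=2&(-1)=2
$t6=200+4=204
$t0=2+3=5
cmp $t0, 14  (cmp 5,14)
blt top: taken
$t4=M[204]=22
$t2=2&22=2
$t6=204+4=208
$t0=5+3=8
cmp $t0, 14  (cmp 8,14)
blt top: taken
$t4=M[208]=-2
$t2=2&(-2)=2
$t6=208+4=212
$t0=8+3=11
cmp $t0, 14  (cmp 11,14)
blt top: taken
$t4=M[212]=12
$t2=2&12=0
$t6=212+4=216
$t0=11+3=14
cmp $t0, 14  (cmp 14,14)
blt top: not taken
sw $t2, (200) → M[200]=0
halt.

0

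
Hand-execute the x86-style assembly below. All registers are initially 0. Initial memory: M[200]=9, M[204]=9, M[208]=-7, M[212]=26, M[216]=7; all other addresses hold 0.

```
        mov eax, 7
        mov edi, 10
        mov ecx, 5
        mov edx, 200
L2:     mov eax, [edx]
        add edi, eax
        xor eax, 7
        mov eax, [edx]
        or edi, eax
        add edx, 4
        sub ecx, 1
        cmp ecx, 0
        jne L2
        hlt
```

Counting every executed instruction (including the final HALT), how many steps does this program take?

50

after mov eax, 7: eax=7
after mov edi, 10: edi=10
after mov ecx, 5: ecx=5
after mov edx, 200: edx=200
after mov eax, [edx]: eax=M[200]=9
after add edi, eax: edi=10+9=19
after xor eax, 7: eax=9^7=14
after mov eax, [edx]: eax=M[200]=9
after or edi, eax: edi=19|9=27
after add edx, 4: edx=200+4=204
after sub ecx, 1: ecx=5-1=4
cmp ecx, 0  (cmp 4,0)
jne L2: taken
after mov eax, [edx]: eax=M[204]=9
after add edi, eax: edi=27+9=36
after xor eax, 7: eax=9^7=14
after mov eax, [edx]: eax=M[204]=9
after or edi, eax: edi=36|9=45
after add edx, 4: edx=204+4=208
after sub ecx, 1: ecx=4-1=3
cmp ecx, 0  (cmp 3,0)
jne L2: taken
after mov eax, [edx]: eax=M[208]=-7
after add edi, eax: edi=45+(-7)=38
after xor eax, 7: eax=(-7)^7=-2
after mov eax, [edx]: eax=M[208]=-7
after or edi, eax: edi=38|(-7)=-1
after add edx, 4: edx=208+4=212
after sub ecx, 1: ecx=3-1=2
cmp ecx, 0  (cmp 2,0)
jne L2: taken
after mov eax, [edx]: eax=M[212]=26
after add edi, eax: edi=(-1)+26=25
after xor eax, 7: eax=26^7=29
after mov eax, [edx]: eax=M[212]=26
after or edi, eax: edi=25|26=27
after add edx, 4: edx=212+4=216
after sub ecx, 1: ecx=2-1=1
cmp ecx, 0  (cmp 1,0)
jne L2: taken
after mov eax, [edx]: eax=M[216]=7
after add edi, eax: edi=27+7=34
after xor eax, 7: eax=7^7=0
after mov eax, [edx]: eax=M[216]=7
after or edi, eax: edi=34|7=39
after add edx, 4: edx=216+4=220
after sub ecx, 1: ecx=1-1=0
cmp ecx, 0  (cmp 0,0)
jne L2: not taken
halt.
Total executed instructions: 50.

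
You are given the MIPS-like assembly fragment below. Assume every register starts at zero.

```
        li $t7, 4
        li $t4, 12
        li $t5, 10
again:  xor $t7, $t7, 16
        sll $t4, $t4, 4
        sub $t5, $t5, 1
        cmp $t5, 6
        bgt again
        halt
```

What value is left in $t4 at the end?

786432

$t7=4
$t4=12
$t5=10
$t7=4^16=20
$t4=12<<4=192
$t5=10-1=9
cmp $t5, 6  (cmp 9,6)
bgt again: taken
$t7=20^16=4
$t4=192<<4=3072
$t5=9-1=8
cmp $t5, 6  (cmp 8,6)
bgt again: taken
$t7=4^16=20
$t4=3072<<4=49152
$t5=8-1=7
cmp $t5, 6  (cmp 7,6)
bgt again: taken
$t7=20^16=4
$t4=49152<<4=786432
$t5=7-1=6
cmp $t5, 6  (cmp 6,6)
bgt again: not taken
halt.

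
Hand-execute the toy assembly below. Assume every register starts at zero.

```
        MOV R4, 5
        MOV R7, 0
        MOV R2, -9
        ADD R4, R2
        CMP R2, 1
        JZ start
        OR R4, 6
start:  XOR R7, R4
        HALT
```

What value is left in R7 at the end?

after MOV R4, 5: R4=5
after MOV R7, 0: R7=0
after MOV R2, -9: R2=-9
after ADD R4, R2: R4=5+(-9)=-4
CMP R2, 1  (cmp -9,1)
JZ start: not taken
after OR R4, 6: R4=(-4)|6=-2
after XOR R7, R4: R7=0^(-2)=-2
halt.

-2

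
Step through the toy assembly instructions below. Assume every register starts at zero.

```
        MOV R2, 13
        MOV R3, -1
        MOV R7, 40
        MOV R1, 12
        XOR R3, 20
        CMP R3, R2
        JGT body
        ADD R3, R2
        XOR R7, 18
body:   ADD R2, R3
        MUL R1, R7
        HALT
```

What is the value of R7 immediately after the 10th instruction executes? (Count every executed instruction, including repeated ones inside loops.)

after MOV R2, 13: R2=13
after MOV R3, -1: R3=-1
after MOV R7, 40: R7=40
after MOV R1, 12: R1=12
after XOR R3, 20: R3=(-1)^20=-21
CMP R3, R2  (cmp -21,13)
JGT body: not taken
after ADD R3, R2: R3=(-21)+13=-8
after XOR R7, 18: R7=40^18=58
after ADD R2, R3: R2=13+(-8)=5
After step 10: R7 = 58.

58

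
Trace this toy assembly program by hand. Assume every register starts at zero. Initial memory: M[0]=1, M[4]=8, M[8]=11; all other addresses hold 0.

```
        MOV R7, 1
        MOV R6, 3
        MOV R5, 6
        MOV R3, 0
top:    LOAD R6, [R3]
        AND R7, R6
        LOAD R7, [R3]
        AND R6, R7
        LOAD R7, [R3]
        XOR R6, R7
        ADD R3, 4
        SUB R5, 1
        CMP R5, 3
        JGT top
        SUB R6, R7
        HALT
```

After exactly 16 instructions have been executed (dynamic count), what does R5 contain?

R7=1
R6=3
R5=6
R3=0
R6=M[0]=1
R7=1&1=1
R7=M[0]=1
R6=1&1=1
R7=M[0]=1
R6=1^1=0
R3=0+4=4
R5=6-1=5
CMP R5, 3  (cmp 5,3)
JGT top: taken
R6=M[4]=8
R7=1&8=0
After step 16: R5 = 5.

5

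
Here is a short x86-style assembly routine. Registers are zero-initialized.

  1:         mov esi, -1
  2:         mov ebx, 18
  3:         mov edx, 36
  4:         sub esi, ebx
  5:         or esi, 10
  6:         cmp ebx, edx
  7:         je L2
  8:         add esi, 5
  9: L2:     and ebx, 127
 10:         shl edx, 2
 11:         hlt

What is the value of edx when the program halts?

144

esi=-1
ebx=18
edx=36
esi=(-1)-18=-19
esi=(-19)|10=-17
cmp ebx, edx  (cmp 18,36)
je L2: not taken
esi=(-17)+5=-12
ebx=18&127=18
edx=36<<2=144
halt.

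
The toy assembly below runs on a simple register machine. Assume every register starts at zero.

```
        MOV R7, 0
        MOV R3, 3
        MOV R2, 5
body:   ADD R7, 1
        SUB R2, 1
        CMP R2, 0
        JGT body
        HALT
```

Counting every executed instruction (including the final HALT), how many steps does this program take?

R7=0
R3=3
R2=5
R7=0+1=1
R2=5-1=4
CMP R2, 0  (cmp 4,0)
JGT body: taken
R7=1+1=2
R2=4-1=3
CMP R2, 0  (cmp 3,0)
JGT body: taken
R7=2+1=3
R2=3-1=2
CMP R2, 0  (cmp 2,0)
JGT body: taken
R7=3+1=4
R2=2-1=1
CMP R2, 0  (cmp 1,0)
JGT body: taken
R7=4+1=5
R2=1-1=0
CMP R2, 0  (cmp 0,0)
JGT body: not taken
halt.
Total executed instructions: 24.

24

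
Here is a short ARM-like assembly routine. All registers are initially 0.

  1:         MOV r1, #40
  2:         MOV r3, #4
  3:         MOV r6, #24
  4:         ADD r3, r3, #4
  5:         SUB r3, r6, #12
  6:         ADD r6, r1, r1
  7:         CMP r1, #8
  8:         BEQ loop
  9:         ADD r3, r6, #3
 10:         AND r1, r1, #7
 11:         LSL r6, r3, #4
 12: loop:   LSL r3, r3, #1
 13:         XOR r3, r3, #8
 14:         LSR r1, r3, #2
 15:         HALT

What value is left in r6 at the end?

1328

r1=40
r3=4
r6=24
r3=4+4=8
r3=24-12=12
r6=40+40=80
CMP r1, #8  (cmp 40,8)
BEQ loop: not taken
r3=80+3=83
r1=40&7=0
r6=83<<4=1328
r3=83<<1=166
r3=166^8=174
r1=174>>2=43
halt.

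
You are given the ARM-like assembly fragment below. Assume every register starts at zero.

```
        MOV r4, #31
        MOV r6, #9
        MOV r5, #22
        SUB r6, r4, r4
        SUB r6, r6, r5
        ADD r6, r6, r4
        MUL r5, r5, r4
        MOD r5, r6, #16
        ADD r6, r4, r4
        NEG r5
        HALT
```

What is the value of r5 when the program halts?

-9

r4=31
r6=9
r5=22
r6=31-31=0
r6=0-22=-22
r6=(-22)+31=9
r5=22*31=682
r5=9%16=9
r6=31+31=62
r5=-(9)=-9
halt.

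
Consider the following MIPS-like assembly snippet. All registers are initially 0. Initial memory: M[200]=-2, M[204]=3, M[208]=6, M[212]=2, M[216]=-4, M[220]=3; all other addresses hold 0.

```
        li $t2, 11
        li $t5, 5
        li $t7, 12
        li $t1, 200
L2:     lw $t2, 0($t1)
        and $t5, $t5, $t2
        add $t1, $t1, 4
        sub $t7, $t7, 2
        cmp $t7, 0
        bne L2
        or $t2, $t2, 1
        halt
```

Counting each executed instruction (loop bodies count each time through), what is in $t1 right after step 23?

212

li $t2, 11 → $t2=11
li $t5, 5 → $t5=5
li $t7, 12 → $t7=12
li $t1, 200 → $t1=200
lw $t2, 0($t1) → $t2=M[200]=-2
and $t5, $t5, $t2 → $t5=5&(-2)=4
add $t1, $t1, 4 → $t1=200+4=204
sub $t7, $t7, 2 → $t7=12-2=10
cmp $t7, 0  (cmp 10,0)
bne L2: taken
lw $t2, 0($t1) → $t2=M[204]=3
and $t5, $t5, $t2 → $t5=4&3=0
add $t1, $t1, 4 → $t1=204+4=208
sub $t7, $t7, 2 → $t7=10-2=8
cmp $t7, 0  (cmp 8,0)
bne L2: taken
lw $t2, 0($t1) → $t2=M[208]=6
and $t5, $t5, $t2 → $t5=0&6=0
add $t1, $t1, 4 → $t1=208+4=212
sub $t7, $t7, 2 → $t7=8-2=6
cmp $t7, 0  (cmp 6,0)
bne L2: taken
lw $t2, 0($t1) → $t2=M[212]=2
After step 23: $t1 = 212.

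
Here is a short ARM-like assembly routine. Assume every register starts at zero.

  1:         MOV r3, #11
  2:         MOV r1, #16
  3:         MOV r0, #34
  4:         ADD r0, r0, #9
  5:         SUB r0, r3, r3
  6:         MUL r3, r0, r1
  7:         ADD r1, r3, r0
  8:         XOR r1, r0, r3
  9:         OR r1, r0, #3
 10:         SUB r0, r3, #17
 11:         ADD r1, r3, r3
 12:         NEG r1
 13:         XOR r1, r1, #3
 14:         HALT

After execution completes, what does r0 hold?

MOV r3, #11 → r3=11
MOV r1, #16 → r1=16
MOV r0, #34 → r0=34
ADD r0, r0, #9 → r0=34+9=43
SUB r0, r3, r3 → r0=11-11=0
MUL r3, r0, r1 → r3=0*16=0
ADD r1, r3, r0 → r1=0+0=0
XOR r1, r0, r3 → r1=0^0=0
OR r1, r0, #3 → r1=0|3=3
SUB r0, r3, #17 → r0=0-17=-17
ADD r1, r3, r3 → r1=0+0=0
NEG r1 → r1=-(0)=0
XOR r1, r1, #3 → r1=0^3=3
halt.

-17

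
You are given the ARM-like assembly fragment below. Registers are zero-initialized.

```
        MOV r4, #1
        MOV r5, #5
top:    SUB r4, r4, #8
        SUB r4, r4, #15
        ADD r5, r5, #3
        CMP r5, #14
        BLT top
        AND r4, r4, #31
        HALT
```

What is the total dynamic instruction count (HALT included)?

19

MOV r4, #1 → r4=1
MOV r5, #5 → r5=5
SUB r4, r4, #8 → r4=1-8=-7
SUB r4, r4, #15 → r4=(-7)-15=-22
ADD r5, r5, #3 → r5=5+3=8
CMP r5, #14  (cmp 8,14)
BLT top: taken
SUB r4, r4, #8 → r4=(-22)-8=-30
SUB r4, r4, #15 → r4=(-30)-15=-45
ADD r5, r5, #3 → r5=8+3=11
CMP r5, #14  (cmp 11,14)
BLT top: taken
SUB r4, r4, #8 → r4=(-45)-8=-53
SUB r4, r4, #15 → r4=(-53)-15=-68
ADD r5, r5, #3 → r5=11+3=14
CMP r5, #14  (cmp 14,14)
BLT top: not taken
AND r4, r4, #31 → r4=(-68)&31=28
halt.
Total executed instructions: 19.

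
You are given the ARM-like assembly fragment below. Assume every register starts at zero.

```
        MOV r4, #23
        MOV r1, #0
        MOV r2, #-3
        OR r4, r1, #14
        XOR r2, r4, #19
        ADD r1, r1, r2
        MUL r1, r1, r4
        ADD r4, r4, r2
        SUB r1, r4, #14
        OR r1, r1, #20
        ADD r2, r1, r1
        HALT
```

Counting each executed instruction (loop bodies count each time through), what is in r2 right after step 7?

MOV r4, #23 → r4=23
MOV r1, #0 → r1=0
MOV r2, #-3 → r2=-3
OR r4, r1, #14 → r4=0|14=14
XOR r2, r4, #19 → r2=14^19=29
ADD r1, r1, r2 → r1=0+29=29
MUL r1, r1, r4 → r1=29*14=406
After step 7: r2 = 29.

29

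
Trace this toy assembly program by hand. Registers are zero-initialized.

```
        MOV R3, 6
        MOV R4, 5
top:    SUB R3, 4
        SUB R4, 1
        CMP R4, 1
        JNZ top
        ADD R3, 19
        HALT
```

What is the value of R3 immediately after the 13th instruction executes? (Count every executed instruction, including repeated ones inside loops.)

after MOV R3, 6: R3=6
after MOV R4, 5: R4=5
after SUB R3, 4: R3=6-4=2
after SUB R4, 1: R4=5-1=4
CMP R4, 1  (cmp 4,1)
JNZ top: taken
after SUB R3, 4: R3=2-4=-2
after SUB R4, 1: R4=4-1=3
CMP R4, 1  (cmp 3,1)
JNZ top: taken
after SUB R3, 4: R3=(-2)-4=-6
after SUB R4, 1: R4=3-1=2
CMP R4, 1  (cmp 2,1)
After step 13: R3 = -6.

-6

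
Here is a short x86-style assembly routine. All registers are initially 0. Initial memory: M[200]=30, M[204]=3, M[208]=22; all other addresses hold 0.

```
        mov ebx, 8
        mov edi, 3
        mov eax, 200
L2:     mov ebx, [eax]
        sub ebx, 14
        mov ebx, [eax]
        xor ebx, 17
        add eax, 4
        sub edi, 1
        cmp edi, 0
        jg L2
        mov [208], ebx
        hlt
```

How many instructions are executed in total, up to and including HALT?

29

after mov ebx, 8: ebx=8
after mov edi, 3: edi=3
after mov eax, 200: eax=200
after mov ebx, [eax]: ebx=M[200]=30
after sub ebx, 14: ebx=30-14=16
after mov ebx, [eax]: ebx=M[200]=30
after xor ebx, 17: ebx=30^17=15
after add eax, 4: eax=200+4=204
after sub edi, 1: edi=3-1=2
cmp edi, 0  (cmp 2,0)
jg L2: taken
after mov ebx, [eax]: ebx=M[204]=3
after sub ebx, 14: ebx=3-14=-11
after mov ebx, [eax]: ebx=M[204]=3
after xor ebx, 17: ebx=3^17=18
after add eax, 4: eax=204+4=208
after sub edi, 1: edi=2-1=1
cmp edi, 0  (cmp 1,0)
jg L2: taken
after mov ebx, [eax]: ebx=M[208]=22
after sub ebx, 14: ebx=22-14=8
after mov ebx, [eax]: ebx=M[208]=22
after xor ebx, 17: ebx=22^17=7
after add eax, 4: eax=208+4=212
after sub edi, 1: edi=1-1=0
cmp edi, 0  (cmp 0,0)
jg L2: not taken
mov [208], ebx → M[208]=7
halt.
Total executed instructions: 29.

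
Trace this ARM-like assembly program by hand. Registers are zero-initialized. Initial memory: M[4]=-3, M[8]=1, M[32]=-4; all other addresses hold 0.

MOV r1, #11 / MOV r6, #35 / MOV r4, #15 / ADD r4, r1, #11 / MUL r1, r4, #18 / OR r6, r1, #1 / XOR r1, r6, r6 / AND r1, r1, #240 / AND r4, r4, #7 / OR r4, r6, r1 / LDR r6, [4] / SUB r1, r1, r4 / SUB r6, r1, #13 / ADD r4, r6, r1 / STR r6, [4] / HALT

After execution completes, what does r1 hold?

-397

after MOV r1, #11: r1=11
after MOV r6, #35: r6=35
after MOV r4, #15: r4=15
after ADD r4, r1, #11: r4=11+11=22
after MUL r1, r4, #18: r1=22*18=396
after OR r6, r1, #1: r6=396|1=397
after XOR r1, r6, r6: r1=397^397=0
after AND r1, r1, #240: r1=0&240=0
after AND r4, r4, #7: r4=22&7=6
after OR r4, r6, r1: r4=397|0=397
after LDR r6, [4]: r6=M[4]=-3
after SUB r1, r1, r4: r1=0-397=-397
after SUB r6, r1, #13: r6=(-397)-13=-410
after ADD r4, r6, r1: r4=(-410)+(-397)=-807
STR r6, [4] → M[4]=-410
halt.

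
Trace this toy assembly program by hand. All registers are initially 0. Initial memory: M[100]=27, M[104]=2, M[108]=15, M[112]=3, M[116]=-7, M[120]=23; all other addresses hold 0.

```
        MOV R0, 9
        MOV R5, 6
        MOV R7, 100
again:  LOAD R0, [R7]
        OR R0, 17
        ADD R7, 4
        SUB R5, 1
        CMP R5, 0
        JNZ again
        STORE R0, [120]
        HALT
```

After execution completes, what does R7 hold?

MOV R0, 9 → R0=9
MOV R5, 6 → R5=6
MOV R7, 100 → R7=100
LOAD R0, [R7] → R0=M[100]=27
OR R0, 17 → R0=27|17=27
ADD R7, 4 → R7=100+4=104
SUB R5, 1 → R5=6-1=5
CMP R5, 0  (cmp 5,0)
JNZ again: taken
LOAD R0, [R7] → R0=M[104]=2
OR R0, 17 → R0=2|17=19
ADD R7, 4 → R7=104+4=108
SUB R5, 1 → R5=5-1=4
CMP R5, 0  (cmp 4,0)
JNZ again: taken
LOAD R0, [R7] → R0=M[108]=15
OR R0, 17 → R0=15|17=31
ADD R7, 4 → R7=108+4=112
SUB R5, 1 → R5=4-1=3
CMP R5, 0  (cmp 3,0)
JNZ again: taken
LOAD R0, [R7] → R0=M[112]=3
OR R0, 17 → R0=3|17=19
ADD R7, 4 → R7=112+4=116
SUB R5, 1 → R5=3-1=2
CMP R5, 0  (cmp 2,0)
JNZ again: taken
LOAD R0, [R7] → R0=M[116]=-7
OR R0, 17 → R0=(-7)|17=-7
ADD R7, 4 → R7=116+4=120
SUB R5, 1 → R5=2-1=1
CMP R5, 0  (cmp 1,0)
JNZ again: taken
LOAD R0, [R7] → R0=M[120]=23
OR R0, 17 → R0=23|17=23
ADD R7, 4 → R7=120+4=124
SUB R5, 1 → R5=1-1=0
CMP R5, 0  (cmp 0,0)
JNZ again: not taken
STORE R0, [120] → M[120]=23
halt.

124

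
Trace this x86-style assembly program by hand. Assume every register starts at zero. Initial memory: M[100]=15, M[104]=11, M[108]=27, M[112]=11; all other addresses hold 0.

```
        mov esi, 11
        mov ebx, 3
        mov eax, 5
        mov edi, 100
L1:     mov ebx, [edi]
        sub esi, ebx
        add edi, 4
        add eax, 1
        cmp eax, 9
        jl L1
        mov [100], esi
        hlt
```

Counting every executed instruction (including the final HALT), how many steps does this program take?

30

esi=11
ebx=3
eax=5
edi=100
ebx=M[100]=15
esi=11-15=-4
edi=100+4=104
eax=5+1=6
cmp eax, 9  (cmp 6,9)
jl L1: taken
ebx=M[104]=11
esi=(-4)-11=-15
edi=104+4=108
eax=6+1=7
cmp eax, 9  (cmp 7,9)
jl L1: taken
ebx=M[108]=27
esi=(-15)-27=-42
edi=108+4=112
eax=7+1=8
cmp eax, 9  (cmp 8,9)
jl L1: taken
ebx=M[112]=11
esi=(-42)-11=-53
edi=112+4=116
eax=8+1=9
cmp eax, 9  (cmp 9,9)
jl L1: not taken
mov [100], esi → M[100]=-53
halt.
Total executed instructions: 30.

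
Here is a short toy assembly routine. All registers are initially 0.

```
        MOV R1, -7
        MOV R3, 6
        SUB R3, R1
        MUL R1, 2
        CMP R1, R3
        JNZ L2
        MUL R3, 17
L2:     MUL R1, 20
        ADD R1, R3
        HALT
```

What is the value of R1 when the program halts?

-267

after MOV R1, -7: R1=-7
after MOV R3, 6: R3=6
after SUB R3, R1: R3=6-(-7)=13
after MUL R1, 2: R1=(-7)*2=-14
CMP R1, R3  (cmp -14,13)
JNZ L2: taken
after MUL R1, 20: R1=(-14)*20=-280
after ADD R1, R3: R1=(-280)+13=-267
halt.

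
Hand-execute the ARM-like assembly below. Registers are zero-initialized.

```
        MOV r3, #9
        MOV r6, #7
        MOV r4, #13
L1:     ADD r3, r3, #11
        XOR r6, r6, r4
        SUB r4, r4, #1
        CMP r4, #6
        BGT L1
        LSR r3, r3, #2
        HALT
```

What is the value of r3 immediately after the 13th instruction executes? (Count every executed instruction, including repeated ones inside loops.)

after MOV r3, #9: r3=9
after MOV r6, #7: r6=7
after MOV r4, #13: r4=13
after ADD r3, r3, #11: r3=9+11=20
after XOR r6, r6, r4: r6=7^13=10
after SUB r4, r4, #1: r4=13-1=12
CMP r4, #6  (cmp 12,6)
BGT L1: taken
after ADD r3, r3, #11: r3=20+11=31
after XOR r6, r6, r4: r6=10^12=6
after SUB r4, r4, #1: r4=12-1=11
CMP r4, #6  (cmp 11,6)
BGT L1: taken
After step 13: r3 = 31.

31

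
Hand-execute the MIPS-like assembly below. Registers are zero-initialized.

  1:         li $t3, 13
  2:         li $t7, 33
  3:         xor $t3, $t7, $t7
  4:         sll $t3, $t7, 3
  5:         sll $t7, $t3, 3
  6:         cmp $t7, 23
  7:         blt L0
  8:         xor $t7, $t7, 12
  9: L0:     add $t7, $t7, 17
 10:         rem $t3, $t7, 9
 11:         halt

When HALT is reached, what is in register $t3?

8

li $t3, 13 → $t3=13
li $t7, 33 → $t7=33
xor $t3, $t7, $t7 → $t3=33^33=0
sll $t3, $t7, 3 → $t3=33<<3=264
sll $t7, $t3, 3 → $t7=264<<3=2112
cmp $t7, 23  (cmp 2112,23)
blt L0: not taken
xor $t7, $t7, 12 → $t7=2112^12=2124
add $t7, $t7, 17 → $t7=2124+17=2141
rem $t3, $t7, 9 → $t3=2141%9=8
halt.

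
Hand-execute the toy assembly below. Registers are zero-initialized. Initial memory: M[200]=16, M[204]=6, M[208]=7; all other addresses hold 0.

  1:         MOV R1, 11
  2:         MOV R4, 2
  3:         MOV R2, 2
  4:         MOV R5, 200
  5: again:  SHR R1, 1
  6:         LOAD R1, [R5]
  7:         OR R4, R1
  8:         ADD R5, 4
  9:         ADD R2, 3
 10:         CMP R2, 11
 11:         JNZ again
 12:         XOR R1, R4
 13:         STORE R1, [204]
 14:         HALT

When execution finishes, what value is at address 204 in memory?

16

R1=11
R4=2
R2=2
R5=200
R1=11>>1=5
R1=M[200]=16
R4=2|16=18
R5=200+4=204
R2=2+3=5
CMP R2, 11  (cmp 5,11)
JNZ again: taken
R1=16>>1=8
R1=M[204]=6
R4=18|6=22
R5=204+4=208
R2=5+3=8
CMP R2, 11  (cmp 8,11)
JNZ again: taken
R1=6>>1=3
R1=M[208]=7
R4=22|7=23
R5=208+4=212
R2=8+3=11
CMP R2, 11  (cmp 11,11)
JNZ again: not taken
R1=7^23=16
STORE R1, [204] → M[204]=16
halt.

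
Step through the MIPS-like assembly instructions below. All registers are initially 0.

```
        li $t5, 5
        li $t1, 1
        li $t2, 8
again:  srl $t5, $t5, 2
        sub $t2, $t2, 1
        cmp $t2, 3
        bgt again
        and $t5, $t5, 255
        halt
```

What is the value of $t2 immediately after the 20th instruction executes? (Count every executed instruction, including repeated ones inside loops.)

$t5=5
$t1=1
$t2=8
$t5=5>>2=1
$t2=8-1=7
cmp $t2, 3  (cmp 7,3)
bgt again: taken
$t5=1>>2=0
$t2=7-1=6
cmp $t2, 3  (cmp 6,3)
bgt again: taken
$t5=0>>2=0
$t2=6-1=5
cmp $t2, 3  (cmp 5,3)
bgt again: taken
$t5=0>>2=0
$t2=5-1=4
cmp $t2, 3  (cmp 4,3)
bgt again: taken
$t5=0>>2=0
After step 20: $t2 = 4.

4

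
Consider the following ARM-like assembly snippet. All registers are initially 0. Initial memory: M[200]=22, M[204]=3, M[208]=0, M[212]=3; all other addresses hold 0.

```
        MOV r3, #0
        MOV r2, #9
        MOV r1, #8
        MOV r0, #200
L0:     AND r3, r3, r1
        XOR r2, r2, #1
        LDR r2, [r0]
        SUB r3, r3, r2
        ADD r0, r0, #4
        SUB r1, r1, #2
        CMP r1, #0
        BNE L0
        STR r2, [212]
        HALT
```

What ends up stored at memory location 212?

r3=0
r2=9
r1=8
r0=200
r3=0&8=0
r2=9^1=8
r2=M[200]=22
r3=0-22=-22
r0=200+4=204
r1=8-2=6
CMP r1, #0  (cmp 6,0)
BNE L0: taken
r3=(-22)&6=2
r2=22^1=23
r2=M[204]=3
r3=2-3=-1
r0=204+4=208
r1=6-2=4
CMP r1, #0  (cmp 4,0)
BNE L0: taken
r3=(-1)&4=4
r2=3^1=2
r2=M[208]=0
r3=4-0=4
r0=208+4=212
r1=4-2=2
CMP r1, #0  (cmp 2,0)
BNE L0: taken
r3=4&2=0
r2=0^1=1
r2=M[212]=3
r3=0-3=-3
r0=212+4=216
r1=2-2=0
CMP r1, #0  (cmp 0,0)
BNE L0: not taken
STR r2, [212] → M[212]=3
halt.

3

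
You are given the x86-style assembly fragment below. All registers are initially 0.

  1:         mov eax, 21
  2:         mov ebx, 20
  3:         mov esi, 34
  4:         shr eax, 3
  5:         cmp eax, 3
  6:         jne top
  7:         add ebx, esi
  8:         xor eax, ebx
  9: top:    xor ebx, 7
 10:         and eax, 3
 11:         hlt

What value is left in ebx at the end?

19

after mov eax, 21: eax=21
after mov ebx, 20: ebx=20
after mov esi, 34: esi=34
after shr eax, 3: eax=21>>3=2
cmp eax, 3  (cmp 2,3)
jne top: taken
after xor ebx, 7: ebx=20^7=19
after and eax, 3: eax=2&3=2
halt.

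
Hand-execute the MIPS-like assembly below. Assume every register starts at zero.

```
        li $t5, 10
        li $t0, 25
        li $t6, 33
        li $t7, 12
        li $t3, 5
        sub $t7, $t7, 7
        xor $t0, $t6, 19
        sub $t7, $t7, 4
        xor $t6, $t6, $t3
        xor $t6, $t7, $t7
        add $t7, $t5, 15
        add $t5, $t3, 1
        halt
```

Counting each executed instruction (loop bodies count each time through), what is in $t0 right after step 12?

li $t5, 10 → $t5=10
li $t0, 25 → $t0=25
li $t6, 33 → $t6=33
li $t7, 12 → $t7=12
li $t3, 5 → $t3=5
sub $t7, $t7, 7 → $t7=12-7=5
xor $t0, $t6, 19 → $t0=33^19=50
sub $t7, $t7, 4 → $t7=5-4=1
xor $t6, $t6, $t3 → $t6=33^5=36
xor $t6, $t7, $t7 → $t6=1^1=0
add $t7, $t5, 15 → $t7=10+15=25
add $t5, $t3, 1 → $t5=5+1=6
After step 12: $t0 = 50.

50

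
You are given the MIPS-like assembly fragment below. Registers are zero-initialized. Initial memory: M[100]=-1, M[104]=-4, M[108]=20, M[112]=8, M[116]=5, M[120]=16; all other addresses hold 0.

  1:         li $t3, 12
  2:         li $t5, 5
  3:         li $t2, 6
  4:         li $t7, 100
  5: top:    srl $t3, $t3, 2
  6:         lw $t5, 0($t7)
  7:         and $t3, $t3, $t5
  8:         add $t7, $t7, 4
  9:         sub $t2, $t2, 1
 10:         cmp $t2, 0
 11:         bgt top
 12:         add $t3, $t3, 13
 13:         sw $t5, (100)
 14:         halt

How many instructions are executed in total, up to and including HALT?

after li $t3, 12: $t3=12
after li $t5, 5: $t5=5
after li $t2, 6: $t2=6
after li $t7, 100: $t7=100
after srl $t3, $t3, 2: $t3=12>>2=3
after lw $t5, 0($t7): $t5=M[100]=-1
after and $t3, $t3, $t5: $t3=3&(-1)=3
after add $t7, $t7, 4: $t7=100+4=104
after sub $t2, $t2, 1: $t2=6-1=5
cmp $t2, 0  (cmp 5,0)
bgt top: taken
after srl $t3, $t3, 2: $t3=3>>2=0
after lw $t5, 0($t7): $t5=M[104]=-4
after and $t3, $t3, $t5: $t3=0&(-4)=0
after add $t7, $t7, 4: $t7=104+4=108
after sub $t2, $t2, 1: $t2=5-1=4
cmp $t2, 0  (cmp 4,0)
bgt top: taken
after srl $t3, $t3, 2: $t3=0>>2=0
after lw $t5, 0($t7): $t5=M[108]=20
after and $t3, $t3, $t5: $t3=0&20=0
after add $t7, $t7, 4: $t7=108+4=112
after sub $t2, $t2, 1: $t2=4-1=3
cmp $t2, 0  (cmp 3,0)
bgt top: taken
after srl $t3, $t3, 2: $t3=0>>2=0
after lw $t5, 0($t7): $t5=M[112]=8
after and $t3, $t3, $t5: $t3=0&8=0
after add $t7, $t7, 4: $t7=112+4=116
after sub $t2, $t2, 1: $t2=3-1=2
cmp $t2, 0  (cmp 2,0)
bgt top: taken
after srl $t3, $t3, 2: $t3=0>>2=0
after lw $t5, 0($t7): $t5=M[116]=5
after and $t3, $t3, $t5: $t3=0&5=0
after add $t7, $t7, 4: $t7=116+4=120
after sub $t2, $t2, 1: $t2=2-1=1
cmp $t2, 0  (cmp 1,0)
bgt top: taken
after srl $t3, $t3, 2: $t3=0>>2=0
after lw $t5, 0($t7): $t5=M[120]=16
after and $t3, $t3, $t5: $t3=0&16=0
after add $t7, $t7, 4: $t7=120+4=124
after sub $t2, $t2, 1: $t2=1-1=0
cmp $t2, 0  (cmp 0,0)
bgt top: not taken
after add $t3, $t3, 13: $t3=0+13=13
sw $t5, (100) → M[100]=16
halt.
Total executed instructions: 49.

49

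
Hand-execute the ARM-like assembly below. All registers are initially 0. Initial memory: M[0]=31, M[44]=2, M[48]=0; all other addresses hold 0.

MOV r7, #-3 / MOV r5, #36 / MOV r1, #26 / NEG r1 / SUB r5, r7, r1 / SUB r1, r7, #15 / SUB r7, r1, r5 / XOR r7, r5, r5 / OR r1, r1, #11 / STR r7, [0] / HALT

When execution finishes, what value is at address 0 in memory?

MOV r7, #-3 → r7=-3
MOV r5, #36 → r5=36
MOV r1, #26 → r1=26
NEG r1 → r1=-(26)=-26
SUB r5, r7, r1 → r5=(-3)-(-26)=23
SUB r1, r7, #15 → r1=(-3)-15=-18
SUB r7, r1, r5 → r7=(-18)-23=-41
XOR r7, r5, r5 → r7=23^23=0
OR r1, r1, #11 → r1=(-18)|11=-17
STR r7, [0] → M[0]=0
halt.

0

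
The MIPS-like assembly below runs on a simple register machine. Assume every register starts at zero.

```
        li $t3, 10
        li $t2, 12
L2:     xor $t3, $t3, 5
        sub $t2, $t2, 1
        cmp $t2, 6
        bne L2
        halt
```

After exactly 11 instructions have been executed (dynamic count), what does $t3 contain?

15

li $t3, 10 → $t3=10
li $t2, 12 → $t2=12
xor $t3, $t3, 5 → $t3=10^5=15
sub $t2, $t2, 1 → $t2=12-1=11
cmp $t2, 6  (cmp 11,6)
bne L2: taken
xor $t3, $t3, 5 → $t3=15^5=10
sub $t2, $t2, 1 → $t2=11-1=10
cmp $t2, 6  (cmp 10,6)
bne L2: taken
xor $t3, $t3, 5 → $t3=10^5=15
After step 11: $t3 = 15.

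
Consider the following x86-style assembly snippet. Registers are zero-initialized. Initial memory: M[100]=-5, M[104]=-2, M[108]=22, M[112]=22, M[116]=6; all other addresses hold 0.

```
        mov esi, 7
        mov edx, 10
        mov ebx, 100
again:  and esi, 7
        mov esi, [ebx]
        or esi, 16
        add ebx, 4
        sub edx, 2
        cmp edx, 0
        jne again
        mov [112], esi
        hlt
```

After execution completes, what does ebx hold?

mov esi, 7 → esi=7
mov edx, 10 → edx=10
mov ebx, 100 → ebx=100
and esi, 7 → esi=7&7=7
mov esi, [ebx] → esi=M[100]=-5
or esi, 16 → esi=(-5)|16=-5
add ebx, 4 → ebx=100+4=104
sub edx, 2 → edx=10-2=8
cmp edx, 0  (cmp 8,0)
jne again: taken
and esi, 7 → esi=(-5)&7=3
mov esi, [ebx] → esi=M[104]=-2
or esi, 16 → esi=(-2)|16=-2
add ebx, 4 → ebx=104+4=108
sub edx, 2 → edx=8-2=6
cmp edx, 0  (cmp 6,0)
jne again: taken
and esi, 7 → esi=(-2)&7=6
mov esi, [ebx] → esi=M[108]=22
or esi, 16 → esi=22|16=22
add ebx, 4 → ebx=108+4=112
sub edx, 2 → edx=6-2=4
cmp edx, 0  (cmp 4,0)
jne again: taken
and esi, 7 → esi=22&7=6
mov esi, [ebx] → esi=M[112]=22
or esi, 16 → esi=22|16=22
add ebx, 4 → ebx=112+4=116
sub edx, 2 → edx=4-2=2
cmp edx, 0  (cmp 2,0)
jne again: taken
and esi, 7 → esi=22&7=6
mov esi, [ebx] → esi=M[116]=6
or esi, 16 → esi=6|16=22
add ebx, 4 → ebx=116+4=120
sub edx, 2 → edx=2-2=0
cmp edx, 0  (cmp 0,0)
jne again: not taken
mov [112], esi → M[112]=22
halt.

120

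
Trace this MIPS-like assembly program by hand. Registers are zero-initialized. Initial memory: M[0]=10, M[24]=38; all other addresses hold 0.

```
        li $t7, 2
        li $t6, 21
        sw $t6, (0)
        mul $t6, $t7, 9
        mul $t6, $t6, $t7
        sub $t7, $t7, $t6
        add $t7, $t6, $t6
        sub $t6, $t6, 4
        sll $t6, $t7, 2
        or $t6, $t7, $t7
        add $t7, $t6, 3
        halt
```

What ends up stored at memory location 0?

after li $t7, 2: $t7=2
after li $t6, 21: $t6=21
sw $t6, (0) → M[0]=21
after mul $t6, $t7, 9: $t6=2*9=18
after mul $t6, $t6, $t7: $t6=18*2=36
after sub $t7, $t7, $t6: $t7=2-36=-34
after add $t7, $t6, $t6: $t7=36+36=72
after sub $t6, $t6, 4: $t6=36-4=32
after sll $t6, $t7, 2: $t6=72<<2=288
after or $t6, $t7, $t7: $t6=72|72=72
after add $t7, $t6, 3: $t7=72+3=75
halt.

21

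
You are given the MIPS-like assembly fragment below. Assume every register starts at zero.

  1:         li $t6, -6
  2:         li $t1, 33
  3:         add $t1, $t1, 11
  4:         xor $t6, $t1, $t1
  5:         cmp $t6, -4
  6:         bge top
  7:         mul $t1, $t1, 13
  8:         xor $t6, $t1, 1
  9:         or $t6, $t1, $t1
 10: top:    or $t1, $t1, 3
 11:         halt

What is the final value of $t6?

li $t6, -6 → $t6=-6
li $t1, 33 → $t1=33
add $t1, $t1, 11 → $t1=33+11=44
xor $t6, $t1, $t1 → $t6=44^44=0
cmp $t6, -4  (cmp 0,-4)
bge top: taken
or $t1, $t1, 3 → $t1=44|3=47
halt.

0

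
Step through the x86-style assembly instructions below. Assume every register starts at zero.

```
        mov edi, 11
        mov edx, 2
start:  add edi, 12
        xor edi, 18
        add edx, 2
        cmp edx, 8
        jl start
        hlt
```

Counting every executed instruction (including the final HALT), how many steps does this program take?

18

mov edi, 11 → edi=11
mov edx, 2 → edx=2
add edi, 12 → edi=11+12=23
xor edi, 18 → edi=23^18=5
add edx, 2 → edx=2+2=4
cmp edx, 8  (cmp 4,8)
jl start: taken
add edi, 12 → edi=5+12=17
xor edi, 18 → edi=17^18=3
add edx, 2 → edx=4+2=6
cmp edx, 8  (cmp 6,8)
jl start: taken
add edi, 12 → edi=3+12=15
xor edi, 18 → edi=15^18=29
add edx, 2 → edx=6+2=8
cmp edx, 8  (cmp 8,8)
jl start: not taken
halt.
Total executed instructions: 18.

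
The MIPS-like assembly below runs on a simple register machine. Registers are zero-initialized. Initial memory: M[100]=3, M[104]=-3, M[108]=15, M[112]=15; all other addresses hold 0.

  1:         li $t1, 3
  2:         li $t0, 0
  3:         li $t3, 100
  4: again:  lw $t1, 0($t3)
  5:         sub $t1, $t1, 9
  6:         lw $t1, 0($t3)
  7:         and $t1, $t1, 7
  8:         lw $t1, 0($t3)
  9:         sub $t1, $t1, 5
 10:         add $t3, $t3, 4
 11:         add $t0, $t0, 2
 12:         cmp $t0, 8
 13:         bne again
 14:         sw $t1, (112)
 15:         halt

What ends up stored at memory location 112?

$t1=3
$t0=0
$t3=100
$t1=M[100]=3
$t1=3-9=-6
$t1=M[100]=3
$t1=3&7=3
$t1=M[100]=3
$t1=3-5=-2
$t3=100+4=104
$t0=0+2=2
cmp $t0, 8  (cmp 2,8)
bne again: taken
$t1=M[104]=-3
$t1=(-3)-9=-12
$t1=M[104]=-3
$t1=(-3)&7=5
$t1=M[104]=-3
$t1=(-3)-5=-8
$t3=104+4=108
$t0=2+2=4
cmp $t0, 8  (cmp 4,8)
bne again: taken
$t1=M[108]=15
$t1=15-9=6
$t1=M[108]=15
$t1=15&7=7
$t1=M[108]=15
$t1=15-5=10
$t3=108+4=112
$t0=4+2=6
cmp $t0, 8  (cmp 6,8)
bne again: taken
$t1=M[112]=15
$t1=15-9=6
$t1=M[112]=15
$t1=15&7=7
$t1=M[112]=15
$t1=15-5=10
$t3=112+4=116
$t0=6+2=8
cmp $t0, 8  (cmp 8,8)
bne again: not taken
sw $t1, (112) → M[112]=10
halt.

10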